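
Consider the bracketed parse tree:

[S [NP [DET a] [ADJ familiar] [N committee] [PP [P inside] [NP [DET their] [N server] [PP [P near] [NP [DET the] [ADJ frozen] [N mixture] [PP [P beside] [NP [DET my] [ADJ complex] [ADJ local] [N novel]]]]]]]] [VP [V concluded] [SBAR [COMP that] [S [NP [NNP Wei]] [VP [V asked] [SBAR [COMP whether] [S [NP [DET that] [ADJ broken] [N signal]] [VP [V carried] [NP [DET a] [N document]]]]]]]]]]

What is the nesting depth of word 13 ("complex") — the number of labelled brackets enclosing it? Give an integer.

9

Counting open brackets not yet closed at "complex": [S [NP [PP [NP [PP [NP [PP [NP [ADJ = 9.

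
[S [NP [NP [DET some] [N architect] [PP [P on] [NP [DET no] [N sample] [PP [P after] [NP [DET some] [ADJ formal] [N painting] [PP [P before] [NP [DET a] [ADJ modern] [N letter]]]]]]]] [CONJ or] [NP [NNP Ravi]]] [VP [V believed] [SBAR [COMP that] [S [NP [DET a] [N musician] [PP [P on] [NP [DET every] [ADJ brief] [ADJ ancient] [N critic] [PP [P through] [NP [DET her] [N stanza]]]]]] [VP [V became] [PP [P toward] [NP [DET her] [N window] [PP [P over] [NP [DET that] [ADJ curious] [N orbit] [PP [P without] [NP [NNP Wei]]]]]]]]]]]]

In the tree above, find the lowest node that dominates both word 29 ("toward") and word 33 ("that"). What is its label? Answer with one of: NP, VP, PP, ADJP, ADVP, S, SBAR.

The smallest bracket enclosing both words is [PP toward her window over that curious orbit without Wei], so the label is PP.

PP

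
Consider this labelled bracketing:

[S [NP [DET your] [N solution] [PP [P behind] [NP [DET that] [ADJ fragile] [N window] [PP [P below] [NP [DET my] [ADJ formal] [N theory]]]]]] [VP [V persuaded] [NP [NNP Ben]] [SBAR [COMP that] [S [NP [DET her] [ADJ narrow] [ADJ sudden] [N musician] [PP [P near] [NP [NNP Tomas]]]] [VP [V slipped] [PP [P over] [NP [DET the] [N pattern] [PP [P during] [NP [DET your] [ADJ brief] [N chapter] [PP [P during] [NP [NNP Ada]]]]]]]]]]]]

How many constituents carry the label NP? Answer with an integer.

The NP constituents are: [NP your solution behind that fragile window below my formal theory]; [NP that fragile window below my formal theory]; [NP my formal theory]; [NP Ben]; [NP her narrow sudden musician near Tomas]; [NP Tomas] …. Total: 9.

9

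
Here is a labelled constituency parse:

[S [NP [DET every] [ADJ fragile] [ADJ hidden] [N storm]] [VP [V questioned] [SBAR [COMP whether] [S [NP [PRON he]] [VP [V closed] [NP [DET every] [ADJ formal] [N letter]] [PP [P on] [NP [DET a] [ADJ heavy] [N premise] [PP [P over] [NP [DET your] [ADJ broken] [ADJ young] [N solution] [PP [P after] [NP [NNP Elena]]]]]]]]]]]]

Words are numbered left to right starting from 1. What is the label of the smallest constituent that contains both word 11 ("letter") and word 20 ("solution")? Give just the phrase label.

The smallest bracket enclosing both words is [VP closed every formal letter on a heavy premise over your broken young solution after Elena], so the label is VP.

VP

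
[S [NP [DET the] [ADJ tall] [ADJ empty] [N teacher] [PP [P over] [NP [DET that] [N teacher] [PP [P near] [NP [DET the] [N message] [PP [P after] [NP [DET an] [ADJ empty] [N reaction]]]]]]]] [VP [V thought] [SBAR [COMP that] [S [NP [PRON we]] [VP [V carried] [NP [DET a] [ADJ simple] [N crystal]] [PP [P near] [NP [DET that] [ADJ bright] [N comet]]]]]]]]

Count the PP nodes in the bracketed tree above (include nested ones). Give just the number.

4

The PP constituents are: [PP over that teacher near the message after an empty reaction]; [PP near the message after an empty reaction]; [PP after an empty reaction]; [PP near that bright comet]. Total: 4.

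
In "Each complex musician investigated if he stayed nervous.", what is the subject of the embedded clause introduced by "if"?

The subject of the embedded clause introduced by "if" is the NP immediately before the verb "stayed": "he".

he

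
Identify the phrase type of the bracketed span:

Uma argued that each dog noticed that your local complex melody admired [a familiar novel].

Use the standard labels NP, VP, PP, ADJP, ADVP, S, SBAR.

NP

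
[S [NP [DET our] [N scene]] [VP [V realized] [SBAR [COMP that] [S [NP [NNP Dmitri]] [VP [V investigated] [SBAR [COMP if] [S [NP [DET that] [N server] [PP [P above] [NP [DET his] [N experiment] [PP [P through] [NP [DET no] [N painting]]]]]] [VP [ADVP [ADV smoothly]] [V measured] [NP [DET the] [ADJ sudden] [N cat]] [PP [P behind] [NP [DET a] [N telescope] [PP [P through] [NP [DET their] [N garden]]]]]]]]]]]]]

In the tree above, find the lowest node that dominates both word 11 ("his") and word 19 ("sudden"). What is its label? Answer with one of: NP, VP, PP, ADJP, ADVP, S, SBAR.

Word 11 lies under S → VP → SBAR → S → VP → SBAR → S → NP → PP → NP → DET; word 19 lies under S → VP → SBAR → S → VP → SBAR → S → VP → NP → ADJ. The lowest shared node is the S.

S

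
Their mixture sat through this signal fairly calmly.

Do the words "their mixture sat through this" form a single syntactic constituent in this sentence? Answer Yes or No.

No

The smallest constituent containing the whole sequence is the clause [S their mixture sat through this signal fairly calmly], but the sequence is only part of it — it straddles the boundary between noun phrase "their mixture" and verb phrase "sat through this signal fairly calmly".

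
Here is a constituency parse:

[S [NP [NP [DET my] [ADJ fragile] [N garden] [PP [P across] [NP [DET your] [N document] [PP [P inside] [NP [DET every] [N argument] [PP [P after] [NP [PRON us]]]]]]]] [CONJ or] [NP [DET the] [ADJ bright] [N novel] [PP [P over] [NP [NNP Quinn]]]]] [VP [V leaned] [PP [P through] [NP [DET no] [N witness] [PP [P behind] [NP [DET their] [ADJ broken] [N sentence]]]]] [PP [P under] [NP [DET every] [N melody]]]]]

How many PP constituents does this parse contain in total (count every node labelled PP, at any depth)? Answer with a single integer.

7

The PP constituents are: [PP across your document inside every argument after us]; [PP inside every argument after us]; [PP after us]; [PP over Quinn]; [PP through no witness behind their broken sentence]; [PP behind their broken sentence] …. Total: 7.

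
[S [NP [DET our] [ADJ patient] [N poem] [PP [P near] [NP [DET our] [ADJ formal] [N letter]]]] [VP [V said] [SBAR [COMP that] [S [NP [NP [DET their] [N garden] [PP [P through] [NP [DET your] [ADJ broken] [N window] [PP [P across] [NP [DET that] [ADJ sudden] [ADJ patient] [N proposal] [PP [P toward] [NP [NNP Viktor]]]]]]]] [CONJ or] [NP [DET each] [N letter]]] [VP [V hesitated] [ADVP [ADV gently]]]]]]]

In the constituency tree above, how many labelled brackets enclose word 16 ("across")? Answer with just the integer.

10

Counting open brackets not yet closed at "across": [S [VP [SBAR [S [NP [NP [PP [NP [PP [P = 10.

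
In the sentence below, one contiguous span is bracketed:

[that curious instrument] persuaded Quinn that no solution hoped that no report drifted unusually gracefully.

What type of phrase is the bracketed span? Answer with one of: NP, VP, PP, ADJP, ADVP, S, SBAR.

The span is built around the noun "instrument" — a noun phrase (NP).

NP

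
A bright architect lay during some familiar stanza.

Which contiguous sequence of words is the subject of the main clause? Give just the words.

a bright architect

The subject of the main clause is the NP immediately before the verb "lay": "a bright architect".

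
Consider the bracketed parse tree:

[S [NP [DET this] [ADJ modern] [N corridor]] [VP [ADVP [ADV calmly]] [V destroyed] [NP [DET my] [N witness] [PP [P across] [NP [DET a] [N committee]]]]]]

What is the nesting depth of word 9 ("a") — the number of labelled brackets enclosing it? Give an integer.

Counting open brackets not yet closed at "a": [S [VP [NP [PP [NP [DET = 6.

6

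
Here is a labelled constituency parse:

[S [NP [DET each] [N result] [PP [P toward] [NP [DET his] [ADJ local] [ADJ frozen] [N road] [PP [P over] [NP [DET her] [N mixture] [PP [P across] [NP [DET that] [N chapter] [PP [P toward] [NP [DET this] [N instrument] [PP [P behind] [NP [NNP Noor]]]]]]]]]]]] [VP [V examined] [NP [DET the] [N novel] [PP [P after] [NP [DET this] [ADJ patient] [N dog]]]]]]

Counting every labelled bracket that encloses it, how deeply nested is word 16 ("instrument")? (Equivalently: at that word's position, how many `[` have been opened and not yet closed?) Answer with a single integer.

11

Counting open brackets not yet closed at "instrument": [S [NP [PP [NP [PP [NP [PP [NP [PP [NP [N = 11.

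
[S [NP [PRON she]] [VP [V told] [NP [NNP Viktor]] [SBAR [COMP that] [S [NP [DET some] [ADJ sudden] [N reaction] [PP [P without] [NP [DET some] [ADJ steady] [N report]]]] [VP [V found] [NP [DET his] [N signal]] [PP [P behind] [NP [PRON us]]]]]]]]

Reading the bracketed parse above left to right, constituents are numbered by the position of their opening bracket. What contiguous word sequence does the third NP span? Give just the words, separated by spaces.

some sudden reaction without some steady report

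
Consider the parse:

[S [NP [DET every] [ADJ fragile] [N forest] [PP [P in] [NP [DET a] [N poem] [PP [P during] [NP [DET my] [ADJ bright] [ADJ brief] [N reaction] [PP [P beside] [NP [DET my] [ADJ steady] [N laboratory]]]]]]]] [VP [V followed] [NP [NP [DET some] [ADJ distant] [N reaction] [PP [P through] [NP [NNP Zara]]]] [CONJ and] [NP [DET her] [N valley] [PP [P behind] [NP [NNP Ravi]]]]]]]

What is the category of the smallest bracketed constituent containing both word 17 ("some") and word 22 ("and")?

Word 17 lies under S → VP → NP → NP → DET; word 22 lies under S → VP → NP → CONJ. The lowest shared node is the NP.

NP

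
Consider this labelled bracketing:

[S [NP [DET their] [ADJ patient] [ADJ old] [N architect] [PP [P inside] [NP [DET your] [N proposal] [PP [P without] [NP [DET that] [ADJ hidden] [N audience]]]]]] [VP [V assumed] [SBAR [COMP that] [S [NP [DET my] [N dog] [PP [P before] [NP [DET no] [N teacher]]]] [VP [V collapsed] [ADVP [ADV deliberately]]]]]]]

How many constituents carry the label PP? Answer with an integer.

The PP constituents are: [PP inside your proposal without that hidden audience]; [PP without that hidden audience]; [PP before no teacher]. Total: 3.

3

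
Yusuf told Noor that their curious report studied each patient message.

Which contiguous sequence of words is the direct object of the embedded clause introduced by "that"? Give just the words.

Within the embedded clause introduced by "that", the direct object of "studied" is "each patient message".

each patient message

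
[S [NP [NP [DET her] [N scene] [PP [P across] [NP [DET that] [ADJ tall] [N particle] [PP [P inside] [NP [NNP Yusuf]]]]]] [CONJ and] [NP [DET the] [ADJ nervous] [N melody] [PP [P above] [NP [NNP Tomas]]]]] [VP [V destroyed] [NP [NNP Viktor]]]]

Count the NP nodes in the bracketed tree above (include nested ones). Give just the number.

7

Listing each NP by its span: [NP her scene across that tall particle inside Yusuf and the nervous melody above Tomas]; [NP her scene across that tall particle inside Yusuf]; [NP that tall particle inside Yusuf]; [NP Yusuf]; [NP the nervous melody above Tomas]; [NP Tomas] … — that makes 7.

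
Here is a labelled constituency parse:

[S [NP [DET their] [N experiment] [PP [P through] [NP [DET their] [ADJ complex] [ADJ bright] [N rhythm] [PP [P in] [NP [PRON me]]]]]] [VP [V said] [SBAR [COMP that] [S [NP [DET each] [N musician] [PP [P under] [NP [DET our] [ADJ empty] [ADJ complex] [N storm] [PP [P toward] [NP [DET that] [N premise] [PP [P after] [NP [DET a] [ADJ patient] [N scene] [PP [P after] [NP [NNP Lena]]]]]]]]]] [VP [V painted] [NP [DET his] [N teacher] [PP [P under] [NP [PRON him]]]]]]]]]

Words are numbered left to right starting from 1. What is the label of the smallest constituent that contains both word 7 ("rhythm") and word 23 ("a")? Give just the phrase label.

The smallest bracket enclosing both words is [S their experiment through their complex bright rhythm in me said that each musician under our empty complex storm toward that premise after a patient scene after Lena painted his teacher under him], so the label is S.

S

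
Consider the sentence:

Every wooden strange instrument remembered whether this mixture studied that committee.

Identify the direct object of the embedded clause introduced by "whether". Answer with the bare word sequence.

that committee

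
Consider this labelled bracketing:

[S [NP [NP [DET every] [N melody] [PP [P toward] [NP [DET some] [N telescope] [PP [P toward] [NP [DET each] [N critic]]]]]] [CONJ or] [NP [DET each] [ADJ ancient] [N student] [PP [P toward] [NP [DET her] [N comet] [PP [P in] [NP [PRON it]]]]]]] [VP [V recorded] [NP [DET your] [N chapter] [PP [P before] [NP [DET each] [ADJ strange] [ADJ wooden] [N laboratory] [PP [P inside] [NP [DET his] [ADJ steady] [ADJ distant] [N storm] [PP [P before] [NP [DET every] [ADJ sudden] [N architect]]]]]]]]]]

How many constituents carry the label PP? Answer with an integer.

The PP constituents are: [PP toward some telescope toward each critic]; [PP toward each critic]; [PP toward her comet in it]; [PP in it]; [PP before each strange wooden laboratory inside his steady distant storm before every sudden architect]; [PP inside his steady distant storm before every sudden architect] …. Total: 7.

7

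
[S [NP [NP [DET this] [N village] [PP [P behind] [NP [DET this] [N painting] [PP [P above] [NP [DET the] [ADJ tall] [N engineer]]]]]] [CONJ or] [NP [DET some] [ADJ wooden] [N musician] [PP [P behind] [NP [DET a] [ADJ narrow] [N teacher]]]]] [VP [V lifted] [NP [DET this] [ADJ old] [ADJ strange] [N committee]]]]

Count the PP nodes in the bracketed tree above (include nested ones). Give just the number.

3

Scanning left to right, an opening `[PP` appears at word positions 3, 6, 14 — 3 in total.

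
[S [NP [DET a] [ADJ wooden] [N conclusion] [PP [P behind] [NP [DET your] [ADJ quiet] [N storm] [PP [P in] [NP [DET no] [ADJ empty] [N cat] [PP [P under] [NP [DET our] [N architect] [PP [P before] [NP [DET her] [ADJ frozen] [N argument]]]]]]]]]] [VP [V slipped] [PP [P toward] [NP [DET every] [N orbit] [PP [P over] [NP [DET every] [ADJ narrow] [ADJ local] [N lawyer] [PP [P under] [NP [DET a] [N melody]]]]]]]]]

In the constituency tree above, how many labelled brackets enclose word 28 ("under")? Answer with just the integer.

8

Path from the root down to the word: S → VP → PP → NP → PP → NP → PP → P. That is 8 enclosing brackets.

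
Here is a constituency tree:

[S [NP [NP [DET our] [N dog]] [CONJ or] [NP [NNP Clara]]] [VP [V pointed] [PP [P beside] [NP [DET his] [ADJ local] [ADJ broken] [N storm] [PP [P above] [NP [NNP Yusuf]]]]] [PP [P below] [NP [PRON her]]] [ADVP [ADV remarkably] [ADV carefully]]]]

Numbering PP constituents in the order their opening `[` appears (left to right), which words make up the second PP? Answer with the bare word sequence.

above Yusuf

The PP opening brackets appear, in order, over: "beside his local broken storm above Yusuf"; "above Yusuf"; "below her". The second one spans "above Yusuf".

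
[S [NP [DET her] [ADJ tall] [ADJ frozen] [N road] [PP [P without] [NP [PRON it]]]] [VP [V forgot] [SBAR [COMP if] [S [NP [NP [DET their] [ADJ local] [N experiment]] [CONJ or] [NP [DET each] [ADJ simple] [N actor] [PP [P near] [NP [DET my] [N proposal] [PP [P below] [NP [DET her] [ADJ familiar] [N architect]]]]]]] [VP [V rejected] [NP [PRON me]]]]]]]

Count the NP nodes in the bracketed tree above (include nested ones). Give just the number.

The NP constituents are: [NP her tall frozen road without it]; [NP it]; [NP their local experiment or each simple actor near my proposal below her familiar architect]; [NP their local experiment]; [NP each simple actor near my proposal below her familiar architect]; [NP my proposal below her familiar architect] …. Total: 8.

8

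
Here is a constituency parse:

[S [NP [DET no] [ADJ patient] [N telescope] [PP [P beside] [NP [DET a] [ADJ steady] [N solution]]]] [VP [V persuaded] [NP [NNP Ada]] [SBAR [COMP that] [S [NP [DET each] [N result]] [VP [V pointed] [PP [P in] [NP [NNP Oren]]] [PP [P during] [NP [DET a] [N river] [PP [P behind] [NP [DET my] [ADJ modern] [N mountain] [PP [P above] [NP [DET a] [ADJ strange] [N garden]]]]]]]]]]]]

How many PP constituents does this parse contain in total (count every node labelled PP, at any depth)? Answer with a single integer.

5

Scanning left to right, an opening `[PP` appears at word positions 4, 14, 16, 19, 23 — 5 in total.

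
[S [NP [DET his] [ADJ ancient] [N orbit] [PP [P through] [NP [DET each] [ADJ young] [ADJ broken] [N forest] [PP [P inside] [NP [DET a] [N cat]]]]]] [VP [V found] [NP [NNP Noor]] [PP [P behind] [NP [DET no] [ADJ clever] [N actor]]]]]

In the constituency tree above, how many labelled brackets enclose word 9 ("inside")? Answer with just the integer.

6

The word sits inside P, which is inside PP, inside NP, inside PP, inside NP, inside S — 6 brackets in all.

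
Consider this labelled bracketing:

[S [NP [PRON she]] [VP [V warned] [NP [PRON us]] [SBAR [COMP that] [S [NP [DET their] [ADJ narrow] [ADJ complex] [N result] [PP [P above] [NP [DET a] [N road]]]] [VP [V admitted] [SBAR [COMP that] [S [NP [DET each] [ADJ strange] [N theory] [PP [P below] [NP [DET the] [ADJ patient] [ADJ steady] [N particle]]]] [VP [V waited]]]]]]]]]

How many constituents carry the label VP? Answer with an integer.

3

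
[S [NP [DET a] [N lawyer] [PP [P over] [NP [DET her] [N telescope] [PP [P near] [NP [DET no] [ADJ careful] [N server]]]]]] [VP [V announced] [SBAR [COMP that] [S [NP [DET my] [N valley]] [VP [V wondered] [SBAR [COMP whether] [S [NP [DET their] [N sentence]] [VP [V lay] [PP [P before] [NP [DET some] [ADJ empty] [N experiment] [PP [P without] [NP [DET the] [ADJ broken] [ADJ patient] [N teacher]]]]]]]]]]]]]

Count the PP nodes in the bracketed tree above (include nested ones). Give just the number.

4

Listing each PP by its span: [PP over her telescope near no careful server]; [PP near no careful server]; [PP before some empty experiment without the broken patient teacher]; [PP without the broken patient teacher] — that makes 4.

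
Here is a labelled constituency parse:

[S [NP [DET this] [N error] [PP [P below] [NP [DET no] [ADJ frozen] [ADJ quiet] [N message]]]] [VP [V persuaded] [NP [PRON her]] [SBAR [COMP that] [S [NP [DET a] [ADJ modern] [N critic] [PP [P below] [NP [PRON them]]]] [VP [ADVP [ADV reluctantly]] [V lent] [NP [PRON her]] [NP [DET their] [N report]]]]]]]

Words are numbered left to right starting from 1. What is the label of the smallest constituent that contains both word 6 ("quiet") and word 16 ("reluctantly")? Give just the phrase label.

S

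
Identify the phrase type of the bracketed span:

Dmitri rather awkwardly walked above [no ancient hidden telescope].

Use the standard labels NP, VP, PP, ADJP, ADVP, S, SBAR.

NP

"telescope" is the head of the bracketed span, so the span is a noun phrase: NP.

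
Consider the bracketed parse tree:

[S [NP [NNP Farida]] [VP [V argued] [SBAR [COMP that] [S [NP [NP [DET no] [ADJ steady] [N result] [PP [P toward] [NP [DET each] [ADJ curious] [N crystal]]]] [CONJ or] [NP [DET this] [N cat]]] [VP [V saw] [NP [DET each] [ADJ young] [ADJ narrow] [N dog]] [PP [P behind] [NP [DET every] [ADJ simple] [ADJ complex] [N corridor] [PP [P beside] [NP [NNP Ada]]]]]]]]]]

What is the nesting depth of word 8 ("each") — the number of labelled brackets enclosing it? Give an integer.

9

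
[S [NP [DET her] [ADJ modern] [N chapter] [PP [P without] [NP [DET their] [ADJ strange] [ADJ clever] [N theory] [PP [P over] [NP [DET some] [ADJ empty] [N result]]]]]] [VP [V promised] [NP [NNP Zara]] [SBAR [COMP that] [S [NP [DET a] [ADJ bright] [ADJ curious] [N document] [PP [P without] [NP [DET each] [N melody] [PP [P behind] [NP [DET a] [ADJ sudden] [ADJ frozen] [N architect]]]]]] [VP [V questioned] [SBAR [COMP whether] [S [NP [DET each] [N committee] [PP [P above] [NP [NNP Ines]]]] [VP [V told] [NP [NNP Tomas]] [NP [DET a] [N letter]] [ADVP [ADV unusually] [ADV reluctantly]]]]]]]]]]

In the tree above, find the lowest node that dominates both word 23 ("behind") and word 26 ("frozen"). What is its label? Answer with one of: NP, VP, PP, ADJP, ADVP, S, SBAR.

PP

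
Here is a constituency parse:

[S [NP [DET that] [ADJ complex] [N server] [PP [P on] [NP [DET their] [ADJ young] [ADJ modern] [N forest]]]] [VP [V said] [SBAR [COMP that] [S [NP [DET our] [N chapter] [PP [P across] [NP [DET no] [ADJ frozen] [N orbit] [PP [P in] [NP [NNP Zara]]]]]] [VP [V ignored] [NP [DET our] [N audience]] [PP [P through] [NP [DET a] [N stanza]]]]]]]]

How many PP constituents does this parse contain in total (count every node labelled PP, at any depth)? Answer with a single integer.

4

Listing each PP by its span: [PP on their young modern forest]; [PP across no frozen orbit in Zara]; [PP in Zara]; [PP through a stanza] — that makes 4.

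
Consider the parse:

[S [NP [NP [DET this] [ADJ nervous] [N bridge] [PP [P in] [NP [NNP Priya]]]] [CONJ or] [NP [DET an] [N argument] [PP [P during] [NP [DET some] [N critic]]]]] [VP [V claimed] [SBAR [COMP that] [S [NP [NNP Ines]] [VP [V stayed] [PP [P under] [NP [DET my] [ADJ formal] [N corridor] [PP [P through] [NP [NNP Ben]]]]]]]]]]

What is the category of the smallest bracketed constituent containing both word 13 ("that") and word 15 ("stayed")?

SBAR

Word 13 lies under S → VP → SBAR → COMP; word 15 lies under S → VP → SBAR → S → VP → V. The lowest shared node is the SBAR.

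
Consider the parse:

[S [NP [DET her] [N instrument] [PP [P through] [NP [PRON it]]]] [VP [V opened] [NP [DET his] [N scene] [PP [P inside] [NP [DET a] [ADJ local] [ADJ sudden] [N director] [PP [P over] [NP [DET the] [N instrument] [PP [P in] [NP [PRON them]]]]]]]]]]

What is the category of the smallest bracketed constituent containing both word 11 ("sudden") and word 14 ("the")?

Word 11 lies under S → VP → NP → PP → NP → ADJ; word 14 lies under S → VP → NP → PP → NP → PP → NP → DET. The lowest shared node is the NP.

NP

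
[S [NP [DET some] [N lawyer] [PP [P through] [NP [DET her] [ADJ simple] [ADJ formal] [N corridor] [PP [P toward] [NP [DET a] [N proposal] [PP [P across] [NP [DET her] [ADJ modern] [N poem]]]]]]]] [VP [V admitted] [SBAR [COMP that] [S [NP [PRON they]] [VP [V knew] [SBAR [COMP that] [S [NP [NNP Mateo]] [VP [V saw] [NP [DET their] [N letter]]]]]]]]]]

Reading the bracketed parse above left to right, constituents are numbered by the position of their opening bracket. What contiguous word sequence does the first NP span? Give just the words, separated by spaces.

some lawyer through her simple formal corridor toward a proposal across her modern poem

The NP opening brackets appear, in order, over: "some lawyer through her simple formal corridor toward a proposal across her modern poem"; "her simple formal corridor toward a proposal across her modern poem"; "a proposal across her modern poem"; "her modern poem"; "they"; "Mateo"; "their letter". The first one spans "some lawyer through her simple formal corridor toward a proposal across her modern poem".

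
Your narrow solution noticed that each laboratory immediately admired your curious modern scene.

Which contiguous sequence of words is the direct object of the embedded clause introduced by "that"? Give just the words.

your curious modern scene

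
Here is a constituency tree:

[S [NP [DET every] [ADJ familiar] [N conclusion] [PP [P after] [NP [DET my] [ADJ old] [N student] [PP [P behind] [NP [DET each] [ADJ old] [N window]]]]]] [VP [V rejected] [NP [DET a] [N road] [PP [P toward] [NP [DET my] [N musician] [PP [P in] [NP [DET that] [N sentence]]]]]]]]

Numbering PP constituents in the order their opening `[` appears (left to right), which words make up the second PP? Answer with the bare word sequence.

behind each old window

The PP opening brackets appear, in order, over: "after my old student behind each old window"; "behind each old window"; "toward my musician in that sentence"; "in that sentence". The second one spans "behind each old window".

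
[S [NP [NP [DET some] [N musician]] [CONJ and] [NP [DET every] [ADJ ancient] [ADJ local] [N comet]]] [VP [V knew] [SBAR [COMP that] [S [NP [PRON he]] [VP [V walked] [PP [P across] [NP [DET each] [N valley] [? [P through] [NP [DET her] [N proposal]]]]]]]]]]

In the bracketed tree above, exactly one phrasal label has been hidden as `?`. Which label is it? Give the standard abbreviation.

PP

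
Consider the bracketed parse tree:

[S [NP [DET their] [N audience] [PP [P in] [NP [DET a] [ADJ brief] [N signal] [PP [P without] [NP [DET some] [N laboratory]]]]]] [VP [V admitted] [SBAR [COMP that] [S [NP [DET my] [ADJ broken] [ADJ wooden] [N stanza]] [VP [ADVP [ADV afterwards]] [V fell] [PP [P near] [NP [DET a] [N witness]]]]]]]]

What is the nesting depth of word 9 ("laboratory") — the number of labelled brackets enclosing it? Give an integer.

7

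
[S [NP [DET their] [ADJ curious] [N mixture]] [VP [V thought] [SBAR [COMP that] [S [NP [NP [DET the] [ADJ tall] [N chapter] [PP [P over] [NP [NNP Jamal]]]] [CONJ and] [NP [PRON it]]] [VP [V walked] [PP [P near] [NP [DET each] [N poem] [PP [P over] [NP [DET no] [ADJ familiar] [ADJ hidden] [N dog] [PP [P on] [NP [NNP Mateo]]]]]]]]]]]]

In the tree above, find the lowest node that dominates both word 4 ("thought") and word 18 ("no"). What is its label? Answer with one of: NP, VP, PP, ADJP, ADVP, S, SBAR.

Both words fall inside [VP thought that the tall chapter over Jamal and it walked near each poem over no familiar hidden dog on Mateo] (words 4–23), and no smaller constituent contains them both. Label: VP.

VP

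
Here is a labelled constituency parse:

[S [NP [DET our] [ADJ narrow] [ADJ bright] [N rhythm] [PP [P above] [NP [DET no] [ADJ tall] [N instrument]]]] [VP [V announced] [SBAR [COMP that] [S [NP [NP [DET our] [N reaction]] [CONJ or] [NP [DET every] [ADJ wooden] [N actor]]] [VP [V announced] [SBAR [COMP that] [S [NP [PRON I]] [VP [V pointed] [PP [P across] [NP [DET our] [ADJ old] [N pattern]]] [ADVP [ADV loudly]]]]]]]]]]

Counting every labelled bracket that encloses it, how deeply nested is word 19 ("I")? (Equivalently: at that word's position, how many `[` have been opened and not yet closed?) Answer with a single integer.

9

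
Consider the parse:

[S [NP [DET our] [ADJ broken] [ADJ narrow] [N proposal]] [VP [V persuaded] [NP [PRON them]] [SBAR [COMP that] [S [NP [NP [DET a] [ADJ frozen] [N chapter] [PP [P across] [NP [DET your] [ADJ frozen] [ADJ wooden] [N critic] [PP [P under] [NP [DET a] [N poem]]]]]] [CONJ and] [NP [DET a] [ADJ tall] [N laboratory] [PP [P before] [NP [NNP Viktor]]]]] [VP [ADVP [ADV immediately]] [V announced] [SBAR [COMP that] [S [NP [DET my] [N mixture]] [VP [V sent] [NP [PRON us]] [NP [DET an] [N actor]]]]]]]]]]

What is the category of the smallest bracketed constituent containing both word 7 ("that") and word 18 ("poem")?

Word 7 lies under S → VP → SBAR → COMP; word 18 lies under S → VP → SBAR → S → NP → NP → PP → NP → PP → NP → N. The lowest shared node is the SBAR.

SBAR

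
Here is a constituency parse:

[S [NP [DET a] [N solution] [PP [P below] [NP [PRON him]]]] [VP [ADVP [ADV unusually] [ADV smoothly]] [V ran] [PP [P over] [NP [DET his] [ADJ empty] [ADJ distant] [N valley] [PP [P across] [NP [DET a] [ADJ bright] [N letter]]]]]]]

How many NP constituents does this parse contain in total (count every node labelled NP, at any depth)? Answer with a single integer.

4

Listing each NP by its span: [NP a solution below him]; [NP him]; [NP his empty distant valley across a bright letter]; [NP a bright letter] — that makes 4.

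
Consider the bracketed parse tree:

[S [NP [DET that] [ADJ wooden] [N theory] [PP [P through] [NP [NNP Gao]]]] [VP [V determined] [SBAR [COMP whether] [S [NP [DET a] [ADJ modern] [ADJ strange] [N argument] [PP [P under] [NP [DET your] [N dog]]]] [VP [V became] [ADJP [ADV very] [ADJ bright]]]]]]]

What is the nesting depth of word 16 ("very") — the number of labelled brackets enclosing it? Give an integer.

7

The word sits inside ADV, which is inside ADJP, inside VP, inside S, inside SBAR, inside VP, inside S — 7 brackets in all.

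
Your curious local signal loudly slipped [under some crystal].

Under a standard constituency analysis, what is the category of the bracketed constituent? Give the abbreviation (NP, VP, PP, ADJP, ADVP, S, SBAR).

PP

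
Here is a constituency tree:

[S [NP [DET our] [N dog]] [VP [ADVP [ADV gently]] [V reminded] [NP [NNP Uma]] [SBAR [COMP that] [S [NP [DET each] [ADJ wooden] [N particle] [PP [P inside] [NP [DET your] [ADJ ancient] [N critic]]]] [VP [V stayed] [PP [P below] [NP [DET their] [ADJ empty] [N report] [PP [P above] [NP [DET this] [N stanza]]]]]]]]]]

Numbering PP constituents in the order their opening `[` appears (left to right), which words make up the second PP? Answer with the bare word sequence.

below their empty report above this stanza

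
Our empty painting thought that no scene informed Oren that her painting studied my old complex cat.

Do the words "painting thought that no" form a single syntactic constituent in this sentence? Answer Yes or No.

No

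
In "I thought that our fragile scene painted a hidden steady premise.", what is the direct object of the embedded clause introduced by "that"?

a hidden steady premise

Within the embedded clause introduced by "that", the direct object of "painted" is "a hidden steady premise".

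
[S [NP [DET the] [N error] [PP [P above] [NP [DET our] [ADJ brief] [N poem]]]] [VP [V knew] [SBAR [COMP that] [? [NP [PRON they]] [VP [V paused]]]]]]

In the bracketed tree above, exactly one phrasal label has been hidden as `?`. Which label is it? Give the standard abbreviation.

S

A constituent whose immediate children are NP, VP is a clause: S.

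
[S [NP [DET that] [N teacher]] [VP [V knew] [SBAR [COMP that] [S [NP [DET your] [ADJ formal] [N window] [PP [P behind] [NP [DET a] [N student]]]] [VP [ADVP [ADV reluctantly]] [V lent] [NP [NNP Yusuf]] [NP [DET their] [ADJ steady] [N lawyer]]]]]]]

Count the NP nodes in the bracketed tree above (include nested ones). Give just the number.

5

The NP constituents are: [NP that teacher]; [NP your formal window behind a student]; [NP a student]; [NP Yusuf]; [NP their steady lawyer]. Total: 5.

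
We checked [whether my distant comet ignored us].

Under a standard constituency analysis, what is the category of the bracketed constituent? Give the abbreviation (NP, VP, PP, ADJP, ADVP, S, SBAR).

SBAR

The span is built around the complementizer "whether" — a subordinate clause (SBAR).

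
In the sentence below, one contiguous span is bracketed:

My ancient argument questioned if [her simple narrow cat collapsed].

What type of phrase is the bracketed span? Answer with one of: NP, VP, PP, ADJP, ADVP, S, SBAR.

S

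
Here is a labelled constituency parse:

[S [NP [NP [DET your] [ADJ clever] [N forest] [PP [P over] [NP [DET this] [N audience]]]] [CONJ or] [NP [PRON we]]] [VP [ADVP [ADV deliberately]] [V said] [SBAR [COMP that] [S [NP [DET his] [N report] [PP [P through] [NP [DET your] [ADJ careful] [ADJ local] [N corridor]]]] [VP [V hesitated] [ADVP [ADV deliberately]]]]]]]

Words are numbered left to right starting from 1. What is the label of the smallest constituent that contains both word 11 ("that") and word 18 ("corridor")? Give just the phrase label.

SBAR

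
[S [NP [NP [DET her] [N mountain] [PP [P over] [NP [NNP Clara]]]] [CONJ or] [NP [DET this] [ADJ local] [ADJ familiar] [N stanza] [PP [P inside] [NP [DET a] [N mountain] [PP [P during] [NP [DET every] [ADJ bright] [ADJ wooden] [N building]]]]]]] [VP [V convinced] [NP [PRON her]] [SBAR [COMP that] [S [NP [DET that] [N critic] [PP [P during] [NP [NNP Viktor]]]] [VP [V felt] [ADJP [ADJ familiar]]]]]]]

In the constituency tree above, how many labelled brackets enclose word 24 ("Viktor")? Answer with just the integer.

8

Path from the root down to the word: S → VP → SBAR → S → NP → PP → NP → NNP. That is 8 enclosing brackets.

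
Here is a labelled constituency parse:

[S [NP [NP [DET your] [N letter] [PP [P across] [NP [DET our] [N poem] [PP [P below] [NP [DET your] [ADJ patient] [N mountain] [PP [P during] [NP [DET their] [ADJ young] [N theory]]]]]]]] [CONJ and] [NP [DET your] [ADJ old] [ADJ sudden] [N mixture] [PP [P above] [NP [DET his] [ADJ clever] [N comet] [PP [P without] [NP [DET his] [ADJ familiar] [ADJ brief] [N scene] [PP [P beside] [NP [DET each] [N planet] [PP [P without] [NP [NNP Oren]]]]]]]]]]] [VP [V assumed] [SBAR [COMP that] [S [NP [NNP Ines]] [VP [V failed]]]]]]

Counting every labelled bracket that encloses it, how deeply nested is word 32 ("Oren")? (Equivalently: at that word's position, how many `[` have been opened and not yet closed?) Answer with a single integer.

Counting open brackets not yet closed at "Oren": [S [NP [NP [PP [NP [PP [NP [PP [NP [PP [NP [NNP = 12.

12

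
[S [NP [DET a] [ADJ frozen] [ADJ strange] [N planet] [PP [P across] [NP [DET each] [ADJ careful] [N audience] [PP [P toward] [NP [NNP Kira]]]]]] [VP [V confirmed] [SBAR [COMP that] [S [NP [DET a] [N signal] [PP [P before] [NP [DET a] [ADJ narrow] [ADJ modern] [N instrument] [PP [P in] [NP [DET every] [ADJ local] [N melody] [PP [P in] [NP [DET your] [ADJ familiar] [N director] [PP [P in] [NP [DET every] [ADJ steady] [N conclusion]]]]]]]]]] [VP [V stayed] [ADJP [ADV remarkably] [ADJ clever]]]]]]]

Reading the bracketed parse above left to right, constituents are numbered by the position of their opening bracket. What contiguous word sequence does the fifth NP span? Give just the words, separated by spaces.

a narrow modern instrument in every local melody in your familiar director in every steady conclusion

The NP opening brackets appear, in order, over: "a frozen strange planet across each careful audience toward Kira"; "each careful audience toward Kira"; "Kira"; "a signal before a narrow modern instrument in every local melody in your familiar director in every steady conclusion"; "a narrow modern instrument in every local melody in your familiar director in every steady conclusion"; "every local melody in your familiar director in every steady conclusion"; "your familiar director in every steady conclusion"; "every steady conclusion". The fifth one spans "a narrow modern instrument in every local melody in your familiar director in every steady conclusion".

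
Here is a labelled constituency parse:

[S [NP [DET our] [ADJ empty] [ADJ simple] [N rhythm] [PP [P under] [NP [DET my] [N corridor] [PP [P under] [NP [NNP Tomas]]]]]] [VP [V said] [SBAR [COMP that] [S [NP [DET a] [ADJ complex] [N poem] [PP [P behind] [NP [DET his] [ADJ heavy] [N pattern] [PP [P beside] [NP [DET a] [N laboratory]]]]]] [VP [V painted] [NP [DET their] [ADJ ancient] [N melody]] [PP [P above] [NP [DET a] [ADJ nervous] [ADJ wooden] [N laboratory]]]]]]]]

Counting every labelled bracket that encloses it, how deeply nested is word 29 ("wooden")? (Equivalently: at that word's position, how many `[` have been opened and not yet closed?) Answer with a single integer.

8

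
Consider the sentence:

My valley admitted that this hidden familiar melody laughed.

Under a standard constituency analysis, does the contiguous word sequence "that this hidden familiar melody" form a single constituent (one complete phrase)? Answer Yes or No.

No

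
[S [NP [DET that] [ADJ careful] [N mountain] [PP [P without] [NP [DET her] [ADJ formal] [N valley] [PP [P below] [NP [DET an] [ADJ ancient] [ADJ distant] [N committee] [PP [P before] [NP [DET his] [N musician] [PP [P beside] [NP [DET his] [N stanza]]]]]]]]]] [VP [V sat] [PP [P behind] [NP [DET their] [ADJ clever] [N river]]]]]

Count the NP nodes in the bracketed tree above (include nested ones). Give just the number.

6

Listing each NP by its span: [NP that careful mountain without her formal valley below an ancient distant committee before his musician beside his stanza]; [NP her formal valley below an ancient distant committee before his musician beside his stanza]; [NP an ancient distant committee before his musician beside his stanza]; [NP his musician beside his stanza]; [NP his stanza]; [NP their clever river] — that makes 6.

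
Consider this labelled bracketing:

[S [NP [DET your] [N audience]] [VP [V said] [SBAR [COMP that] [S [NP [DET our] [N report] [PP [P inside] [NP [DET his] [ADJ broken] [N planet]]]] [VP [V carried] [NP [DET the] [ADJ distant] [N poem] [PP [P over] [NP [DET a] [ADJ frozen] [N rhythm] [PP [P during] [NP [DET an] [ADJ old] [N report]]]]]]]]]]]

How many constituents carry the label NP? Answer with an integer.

6

The NP constituents are: [NP your audience]; [NP our report inside his broken planet]; [NP his broken planet]; [NP the distant poem over a frozen rhythm during an old report]; [NP a frozen rhythm during an old report]; [NP an old report]. Total: 6.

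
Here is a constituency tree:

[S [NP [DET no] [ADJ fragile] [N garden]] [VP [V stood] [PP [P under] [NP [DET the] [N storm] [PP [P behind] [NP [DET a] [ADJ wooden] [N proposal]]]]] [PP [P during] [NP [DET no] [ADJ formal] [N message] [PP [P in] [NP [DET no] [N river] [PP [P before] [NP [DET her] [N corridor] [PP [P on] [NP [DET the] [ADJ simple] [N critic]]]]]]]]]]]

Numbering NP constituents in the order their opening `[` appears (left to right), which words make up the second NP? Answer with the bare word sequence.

the storm behind a wooden proposal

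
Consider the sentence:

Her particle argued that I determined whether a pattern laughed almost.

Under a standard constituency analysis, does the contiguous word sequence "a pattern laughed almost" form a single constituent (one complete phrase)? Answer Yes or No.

These words form the whole clause headed by "laughed", so yes — one constituent.

Yes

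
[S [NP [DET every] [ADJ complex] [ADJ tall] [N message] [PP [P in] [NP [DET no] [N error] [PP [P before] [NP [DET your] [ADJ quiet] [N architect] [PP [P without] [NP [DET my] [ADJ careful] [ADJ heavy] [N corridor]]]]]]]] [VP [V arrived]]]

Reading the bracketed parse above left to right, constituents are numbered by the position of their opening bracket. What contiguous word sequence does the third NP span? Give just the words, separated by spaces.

your quiet architect without my careful heavy corridor

Opening `[NP` markers occur at word positions 1, 6, 9, 13; the third of these opens the constituent [NP your quiet architect without my careful heavy corridor].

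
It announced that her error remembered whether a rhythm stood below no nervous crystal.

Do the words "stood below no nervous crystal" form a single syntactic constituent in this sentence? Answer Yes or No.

Yes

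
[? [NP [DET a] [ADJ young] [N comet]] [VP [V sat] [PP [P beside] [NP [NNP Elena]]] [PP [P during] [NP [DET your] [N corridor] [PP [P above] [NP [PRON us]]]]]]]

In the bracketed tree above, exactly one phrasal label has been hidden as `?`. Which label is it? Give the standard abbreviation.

Looking at what the `?` directly dominates — NP, VP — this is a clause (S).

S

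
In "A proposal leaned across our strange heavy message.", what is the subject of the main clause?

a proposal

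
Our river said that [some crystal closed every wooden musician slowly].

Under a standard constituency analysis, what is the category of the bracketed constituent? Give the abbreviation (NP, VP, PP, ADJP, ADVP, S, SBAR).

S

"closed" is the head of the bracketed span, so the span is a clause: S.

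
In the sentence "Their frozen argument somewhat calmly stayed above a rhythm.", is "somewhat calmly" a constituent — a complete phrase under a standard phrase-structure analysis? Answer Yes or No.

"somewhat calmly" is exactly the adverb phrase [ADVP somewhat calmly], a complete constituent.

Yes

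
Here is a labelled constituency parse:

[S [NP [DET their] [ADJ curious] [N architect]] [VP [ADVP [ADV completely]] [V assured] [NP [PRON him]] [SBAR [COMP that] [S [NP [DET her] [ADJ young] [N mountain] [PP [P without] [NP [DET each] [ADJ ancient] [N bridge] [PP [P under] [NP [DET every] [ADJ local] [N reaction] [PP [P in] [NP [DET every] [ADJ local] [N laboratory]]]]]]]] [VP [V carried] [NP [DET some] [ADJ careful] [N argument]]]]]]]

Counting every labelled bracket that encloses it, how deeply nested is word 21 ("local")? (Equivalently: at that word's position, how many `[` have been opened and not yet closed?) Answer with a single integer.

12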